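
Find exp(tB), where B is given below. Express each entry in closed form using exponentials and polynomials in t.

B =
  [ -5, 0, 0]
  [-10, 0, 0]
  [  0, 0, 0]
e^{tB} =
  [exp(-5*t), 0, 0]
  [-2 + 2*exp(-5*t), 1, 0]
  [0, 0, 1]

Strategy: write B = P · J · P⁻¹ where J is a Jordan canonical form, so e^{tB} = P · e^{tJ} · P⁻¹, and e^{tJ} can be computed block-by-block.

B has Jordan form
J =
  [-5, 0, 0]
  [ 0, 0, 0]
  [ 0, 0, 0]
(up to reordering of blocks).

Per-block formulas:
  For a 1×1 block at λ = 0: exp(t · [0]) = [e^(0t)].
  For a 1×1 block at λ = -5: exp(t · [-5]) = [e^(-5t)].

After assembling e^{tJ} and conjugating by P, we get:

e^{tB} =
  [exp(-5*t), 0, 0]
  [-2 + 2*exp(-5*t), 1, 0]
  [0, 0, 1]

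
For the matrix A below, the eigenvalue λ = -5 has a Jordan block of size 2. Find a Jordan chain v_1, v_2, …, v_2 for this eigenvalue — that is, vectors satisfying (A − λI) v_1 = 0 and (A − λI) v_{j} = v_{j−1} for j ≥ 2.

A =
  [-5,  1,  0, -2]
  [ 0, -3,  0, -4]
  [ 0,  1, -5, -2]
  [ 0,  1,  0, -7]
A Jordan chain for λ = -5 of length 2:
v_1 = (1, 2, 1, 1)ᵀ
v_2 = (0, 1, 0, 0)ᵀ

Let N = A − (-5)·I. We want v_2 with N^2 v_2 = 0 but N^1 v_2 ≠ 0; then v_{j-1} := N · v_j for j = 2, …, 2.

Pick v_2 = (0, 1, 0, 0)ᵀ.
Then v_1 = N · v_2 = (1, 2, 1, 1)ᵀ.

Sanity check: (A − (-5)·I) v_1 = (0, 0, 0, 0)ᵀ = 0. ✓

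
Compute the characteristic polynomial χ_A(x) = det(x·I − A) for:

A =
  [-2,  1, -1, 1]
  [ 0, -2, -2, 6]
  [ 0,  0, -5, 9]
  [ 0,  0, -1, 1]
x^4 + 8*x^3 + 24*x^2 + 32*x + 16

Expanding det(x·I − A) (e.g. by cofactor expansion or by noting that A is similar to its Jordan form J, which has the same characteristic polynomial as A) gives
  χ_A(x) = x^4 + 8*x^3 + 24*x^2 + 32*x + 16
which factors as (x + 2)^4. The eigenvalues (with algebraic multiplicities) are λ = -2 with multiplicity 4.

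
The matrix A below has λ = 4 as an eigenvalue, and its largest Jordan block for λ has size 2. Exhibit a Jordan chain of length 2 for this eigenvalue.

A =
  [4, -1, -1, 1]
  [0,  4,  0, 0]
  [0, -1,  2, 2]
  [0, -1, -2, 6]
A Jordan chain for λ = 4 of length 2:
v_1 = (-1, 0, -1, -1)ᵀ
v_2 = (0, 1, 0, 0)ᵀ

Let N = A − (4)·I. We want v_2 with N^2 v_2 = 0 but N^1 v_2 ≠ 0; then v_{j-1} := N · v_j for j = 2, …, 2.

Pick v_2 = (0, 1, 0, 0)ᵀ.
Then v_1 = N · v_2 = (-1, 0, -1, -1)ᵀ.

Sanity check: (A − (4)·I) v_1 = (0, 0, 0, 0)ᵀ = 0. ✓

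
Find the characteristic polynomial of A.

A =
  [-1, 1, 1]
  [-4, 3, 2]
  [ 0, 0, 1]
x^3 - 3*x^2 + 3*x - 1

Expanding det(x·I − A) (e.g. by cofactor expansion or by noting that A is similar to its Jordan form J, which has the same characteristic polynomial as A) gives
  χ_A(x) = x^3 - 3*x^2 + 3*x - 1
which factors as (x - 1)^3. The eigenvalues (with algebraic multiplicities) are λ = 1 with multiplicity 3.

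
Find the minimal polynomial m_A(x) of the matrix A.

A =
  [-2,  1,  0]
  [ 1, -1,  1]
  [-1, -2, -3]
x^3 + 6*x^2 + 12*x + 8

The characteristic polynomial is χ_A(x) = (x + 2)^3, so the eigenvalues are known. The minimal polynomial is
  m_A(x) = Π_λ (x − λ)^{k_λ}
where k_λ is the size of the *largest* Jordan block for λ (equivalently, the smallest k with (A − λI)^k v = 0 for every generalised eigenvector v of λ).

  λ = -2: largest Jordan block has size 3, contributing (x + 2)^3

So m_A(x) = (x + 2)^3 = x^3 + 6*x^2 + 12*x + 8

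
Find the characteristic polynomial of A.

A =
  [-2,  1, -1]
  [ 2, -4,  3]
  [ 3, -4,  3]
x^3 + 3*x^2 + 3*x + 1

Expanding det(x·I − A) (e.g. by cofactor expansion or by noting that A is similar to its Jordan form J, which has the same characteristic polynomial as A) gives
  χ_A(x) = x^3 + 3*x^2 + 3*x + 1
which factors as (x + 1)^3. The eigenvalues (with algebraic multiplicities) are λ = -1 with multiplicity 3.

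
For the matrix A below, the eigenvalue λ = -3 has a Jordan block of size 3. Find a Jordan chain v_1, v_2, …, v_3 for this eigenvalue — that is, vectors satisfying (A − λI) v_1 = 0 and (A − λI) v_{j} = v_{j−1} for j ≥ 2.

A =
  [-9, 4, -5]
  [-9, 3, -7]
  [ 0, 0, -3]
A Jordan chain for λ = -3 of length 3:
v_1 = (2, 3, 0)ᵀ
v_2 = (-5, -7, 0)ᵀ
v_3 = (0, 0, 1)ᵀ

Let N = A − (-3)·I. We want v_3 with N^3 v_3 = 0 but N^2 v_3 ≠ 0; then v_{j-1} := N · v_j for j = 3, …, 2.

Pick v_3 = (0, 0, 1)ᵀ.
Then v_2 = N · v_3 = (-5, -7, 0)ᵀ.
Then v_1 = N · v_2 = (2, 3, 0)ᵀ.

Sanity check: (A − (-3)·I) v_1 = (0, 0, 0)ᵀ = 0. ✓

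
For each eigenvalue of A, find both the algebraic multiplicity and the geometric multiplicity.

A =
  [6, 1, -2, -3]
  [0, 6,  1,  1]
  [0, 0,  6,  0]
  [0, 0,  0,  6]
λ = 6: alg = 4, geom = 2

Step 1 — factor the characteristic polynomial to read off the algebraic multiplicities:
  χ_A(x) = (x - 6)^4

Step 2 — compute geometric multiplicities via the rank-nullity identity g(λ) = n − rank(A − λI):
  rank(A − (6)·I) = 2, so dim ker(A − (6)·I) = n − 2 = 2

Summary:
  λ = 6: algebraic multiplicity = 4, geometric multiplicity = 2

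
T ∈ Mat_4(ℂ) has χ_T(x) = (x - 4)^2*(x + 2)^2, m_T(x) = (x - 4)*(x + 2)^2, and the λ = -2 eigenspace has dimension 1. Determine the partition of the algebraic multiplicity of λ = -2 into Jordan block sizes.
Block sizes for λ = -2: [2]

Step 1 — from the characteristic polynomial, algebraic multiplicity of λ = -2 is 2. From dim ker(T − (-2)·I) = 1, there are exactly 1 Jordan blocks for λ = -2.
Step 2 — from the minimal polynomial, the factor (x + 2)^2 tells us the largest block for λ = -2 has size 2.
Step 3 — with total size 2, 1 blocks, and largest block 2, the block sizes (in nonincreasing order) are [2].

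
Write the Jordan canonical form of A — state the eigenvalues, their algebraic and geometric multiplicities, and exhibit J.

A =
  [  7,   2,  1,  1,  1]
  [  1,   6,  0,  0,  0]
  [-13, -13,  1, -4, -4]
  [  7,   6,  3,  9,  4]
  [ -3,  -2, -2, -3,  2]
J_3(5) ⊕ J_2(5)

The characteristic polynomial is
  det(x·I − A) = x^5 - 25*x^4 + 250*x^3 - 1250*x^2 + 3125*x - 3125 = (x - 5)^5

Eigenvalues and multiplicities (the geometric multiplicity of λ is n − rank(A − λI), which equals the number of Jordan blocks for λ):
  λ = 5: algebraic multiplicity = 5, geometric multiplicity = 2

Determining the block sizes for each eigenvalue:
  λ = 5: with am = 5 and gm = 2, the partition is not yet determined (e.g. several partitions of 5 into 2 parts exist). Let N = A − (5)·I. Computing rank(N^1) = 3, rank(N^2) = 1, rank(N^3) = 0; the number of blocks of size ≥ j is rank(N^{j−1}) − rank(N^j), giving [2, 2, 1]. So we have 1 block(s) of size 3, 1 block(s) of size 2 → block sizes [3, 2]

Assembling the blocks gives a Jordan form
J =
  [5, 1, 0, 0, 0]
  [0, 5, 1, 0, 0]
  [0, 0, 5, 0, 0]
  [0, 0, 0, 5, 1]
  [0, 0, 0, 0, 5]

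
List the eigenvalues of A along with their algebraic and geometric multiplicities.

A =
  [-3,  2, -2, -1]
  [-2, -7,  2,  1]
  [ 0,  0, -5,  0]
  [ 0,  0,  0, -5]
λ = -5: alg = 4, geom = 3

Step 1 — factor the characteristic polynomial to read off the algebraic multiplicities:
  χ_A(x) = (x + 5)^4

Step 2 — compute geometric multiplicities via the rank-nullity identity g(λ) = n − rank(A − λI):
  rank(A − (-5)·I) = 1, so dim ker(A − (-5)·I) = n − 1 = 3

Summary:
  λ = -5: algebraic multiplicity = 4, geometric multiplicity = 3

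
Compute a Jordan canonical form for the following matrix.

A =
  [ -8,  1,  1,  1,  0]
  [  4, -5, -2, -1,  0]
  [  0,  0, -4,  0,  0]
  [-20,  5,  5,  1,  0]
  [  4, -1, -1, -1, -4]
J_3(-4) ⊕ J_1(-4) ⊕ J_1(-4)

The characteristic polynomial is
  det(x·I − A) = x^5 + 20*x^4 + 160*x^3 + 640*x^2 + 1280*x + 1024 = (x + 4)^5

Eigenvalues and multiplicities (the geometric multiplicity of λ is n − rank(A − λI), which equals the number of Jordan blocks for λ):
  λ = -4: algebraic multiplicity = 5, geometric multiplicity = 3

Determining the block sizes for each eigenvalue:
  λ = -4: with am = 5 and gm = 3, the partition is not yet determined (e.g. several partitions of 5 into 3 parts exist). Let N = A − (-4)·I. Computing rank(N^1) = 2, rank(N^2) = 1, rank(N^3) = 0; the number of blocks of size ≥ j is rank(N^{j−1}) − rank(N^j), giving [3, 1, 1]. So we have 1 block(s) of size 3, 2 block(s) of size 1 → block sizes [3, 1, 1]

Assembling the blocks gives a Jordan form
J =
  [-4,  1,  0,  0,  0]
  [ 0, -4,  1,  0,  0]
  [ 0,  0, -4,  0,  0]
  [ 0,  0,  0, -4,  0]
  [ 0,  0,  0,  0, -4]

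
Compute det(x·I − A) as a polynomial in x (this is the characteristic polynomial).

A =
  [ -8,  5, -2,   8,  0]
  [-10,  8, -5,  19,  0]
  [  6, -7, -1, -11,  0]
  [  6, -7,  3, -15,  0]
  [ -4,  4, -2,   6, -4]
x^5 + 20*x^4 + 160*x^3 + 640*x^2 + 1280*x + 1024

Expanding det(x·I − A) (e.g. by cofactor expansion or by noting that A is similar to its Jordan form J, which has the same characteristic polynomial as A) gives
  χ_A(x) = x^5 + 20*x^4 + 160*x^3 + 640*x^2 + 1280*x + 1024
which factors as (x + 4)^5. The eigenvalues (with algebraic multiplicities) are λ = -4 with multiplicity 5.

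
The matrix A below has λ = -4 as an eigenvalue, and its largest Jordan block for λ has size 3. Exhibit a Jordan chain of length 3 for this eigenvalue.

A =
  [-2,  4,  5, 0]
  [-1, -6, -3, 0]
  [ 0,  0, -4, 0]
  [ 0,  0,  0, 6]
A Jordan chain for λ = -4 of length 3:
v_1 = (-2, 1, 0, 0)ᵀ
v_2 = (5, -3, 0, 0)ᵀ
v_3 = (0, 0, 1, 0)ᵀ

Let N = A − (-4)·I. We want v_3 with N^3 v_3 = 0 but N^2 v_3 ≠ 0; then v_{j-1} := N · v_j for j = 3, …, 2.

Pick v_3 = (0, 0, 1, 0)ᵀ.
Then v_2 = N · v_3 = (5, -3, 0, 0)ᵀ.
Then v_1 = N · v_2 = (-2, 1, 0, 0)ᵀ.

Sanity check: (A − (-4)·I) v_1 = (0, 0, 0, 0)ᵀ = 0. ✓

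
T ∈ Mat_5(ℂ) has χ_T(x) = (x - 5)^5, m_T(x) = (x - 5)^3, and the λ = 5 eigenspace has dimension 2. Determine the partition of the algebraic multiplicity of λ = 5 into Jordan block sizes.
Block sizes for λ = 5: [3, 2]

Step 1 — from the characteristic polynomial, algebraic multiplicity of λ = 5 is 5. From dim ker(T − (5)·I) = 2, there are exactly 2 Jordan blocks for λ = 5.
Step 2 — from the minimal polynomial, the factor (x − 5)^3 tells us the largest block for λ = 5 has size 3.
Step 3 — with total size 5, 2 blocks, and largest block 3, the block sizes (in nonincreasing order) are [3, 2].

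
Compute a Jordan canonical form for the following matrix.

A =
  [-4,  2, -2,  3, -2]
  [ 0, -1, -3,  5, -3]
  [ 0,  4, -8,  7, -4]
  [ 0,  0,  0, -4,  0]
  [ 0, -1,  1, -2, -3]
J_2(-4) ⊕ J_2(-4) ⊕ J_1(-4)

The characteristic polynomial is
  det(x·I − A) = x^5 + 20*x^4 + 160*x^3 + 640*x^2 + 1280*x + 1024 = (x + 4)^5

Eigenvalues and multiplicities (the geometric multiplicity of λ is n − rank(A − λI), which equals the number of Jordan blocks for λ):
  λ = -4: algebraic multiplicity = 5, geometric multiplicity = 3

Determining the block sizes for each eigenvalue:
  λ = -4: with am = 5 and gm = 3, the partition is not yet determined (e.g. several partitions of 5 into 3 parts exist). Let N = A − (-4)·I. Computing rank(N^1) = 2, rank(N^2) = 0; the number of blocks of size ≥ j is rank(N^{j−1}) − rank(N^j), giving [3, 2]. So we have 2 block(s) of size 2, 1 block(s) of size 1 → block sizes [2, 2, 1]

Assembling the blocks gives a Jordan form
J =
  [-4,  1,  0,  0,  0]
  [ 0, -4,  0,  0,  0]
  [ 0,  0, -4,  1,  0]
  [ 0,  0,  0, -4,  0]
  [ 0,  0,  0,  0, -4]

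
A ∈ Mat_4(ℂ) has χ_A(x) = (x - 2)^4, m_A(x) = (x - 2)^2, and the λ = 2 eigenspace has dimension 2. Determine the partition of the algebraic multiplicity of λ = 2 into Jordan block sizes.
Block sizes for λ = 2: [2, 2]

Step 1 — from the characteristic polynomial, algebraic multiplicity of λ = 2 is 4. From dim ker(A − (2)·I) = 2, there are exactly 2 Jordan blocks for λ = 2.
Step 2 — from the minimal polynomial, the factor (x − 2)^2 tells us the largest block for λ = 2 has size 2.
Step 3 — with total size 4, 2 blocks, and largest block 2, the block sizes (in nonincreasing order) are [2, 2].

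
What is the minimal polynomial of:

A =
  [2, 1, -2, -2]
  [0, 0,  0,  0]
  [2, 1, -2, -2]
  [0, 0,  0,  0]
x^2

The characteristic polynomial is χ_A(x) = x^4, so the eigenvalues are known. The minimal polynomial is
  m_A(x) = Π_λ (x − λ)^{k_λ}
where k_λ is the size of the *largest* Jordan block for λ (equivalently, the smallest k with (A − λI)^k v = 0 for every generalised eigenvector v of λ).

  λ = 0: largest Jordan block has size 2, contributing (x − 0)^2

So m_A(x) = x^2 = x^2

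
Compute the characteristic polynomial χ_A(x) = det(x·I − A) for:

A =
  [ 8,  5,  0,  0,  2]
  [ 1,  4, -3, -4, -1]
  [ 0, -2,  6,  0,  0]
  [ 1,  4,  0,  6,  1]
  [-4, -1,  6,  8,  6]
x^5 - 30*x^4 + 360*x^3 - 2160*x^2 + 6480*x - 7776

Expanding det(x·I − A) (e.g. by cofactor expansion or by noting that A is similar to its Jordan form J, which has the same characteristic polynomial as A) gives
  χ_A(x) = x^5 - 30*x^4 + 360*x^3 - 2160*x^2 + 6480*x - 7776
which factors as (x - 6)^5. The eigenvalues (with algebraic multiplicities) are λ = 6 with multiplicity 5.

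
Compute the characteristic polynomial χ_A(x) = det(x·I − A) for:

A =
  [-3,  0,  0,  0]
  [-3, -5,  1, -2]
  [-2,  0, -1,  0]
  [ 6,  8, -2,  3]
x^4 + 6*x^3 + 12*x^2 + 10*x + 3

Expanding det(x·I − A) (e.g. by cofactor expansion or by noting that A is similar to its Jordan form J, which has the same characteristic polynomial as A) gives
  χ_A(x) = x^4 + 6*x^3 + 12*x^2 + 10*x + 3
which factors as (x + 1)^3*(x + 3). The eigenvalues (with algebraic multiplicities) are λ = -3 with multiplicity 1, λ = -1 with multiplicity 3.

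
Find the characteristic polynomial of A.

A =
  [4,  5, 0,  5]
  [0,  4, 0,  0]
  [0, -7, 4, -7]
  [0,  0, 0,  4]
x^4 - 16*x^3 + 96*x^2 - 256*x + 256

Expanding det(x·I − A) (e.g. by cofactor expansion or by noting that A is similar to its Jordan form J, which has the same characteristic polynomial as A) gives
  χ_A(x) = x^4 - 16*x^3 + 96*x^2 - 256*x + 256
which factors as (x - 4)^4. The eigenvalues (with algebraic multiplicities) are λ = 4 with multiplicity 4.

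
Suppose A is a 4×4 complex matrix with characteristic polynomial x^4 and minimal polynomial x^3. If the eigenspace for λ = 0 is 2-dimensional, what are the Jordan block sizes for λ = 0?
Block sizes for λ = 0: [3, 1]

Step 1 — from the characteristic polynomial, algebraic multiplicity of λ = 0 is 4. From dim ker(A − (0)·I) = 2, there are exactly 2 Jordan blocks for λ = 0.
Step 2 — from the minimal polynomial, the factor (x − 0)^3 tells us the largest block for λ = 0 has size 3.
Step 3 — with total size 4, 2 blocks, and largest block 3, the block sizes (in nonincreasing order) are [3, 1].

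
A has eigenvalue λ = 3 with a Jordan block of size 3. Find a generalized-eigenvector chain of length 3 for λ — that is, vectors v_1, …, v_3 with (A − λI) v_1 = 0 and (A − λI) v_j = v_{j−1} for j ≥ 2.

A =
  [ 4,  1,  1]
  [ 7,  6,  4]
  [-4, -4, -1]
A Jordan chain for λ = 3 of length 3:
v_1 = (4, 12, -16)ᵀ
v_2 = (1, 7, -4)ᵀ
v_3 = (1, 0, 0)ᵀ

Let N = A − (3)·I. We want v_3 with N^3 v_3 = 0 but N^2 v_3 ≠ 0; then v_{j-1} := N · v_j for j = 3, …, 2.

Pick v_3 = (1, 0, 0)ᵀ.
Then v_2 = N · v_3 = (1, 7, -4)ᵀ.
Then v_1 = N · v_2 = (4, 12, -16)ᵀ.

Sanity check: (A − (3)·I) v_1 = (0, 0, 0)ᵀ = 0. ✓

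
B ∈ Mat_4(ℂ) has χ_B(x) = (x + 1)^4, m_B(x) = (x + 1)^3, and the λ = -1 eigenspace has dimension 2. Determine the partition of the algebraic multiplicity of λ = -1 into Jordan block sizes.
Block sizes for λ = -1: [3, 1]

Step 1 — from the characteristic polynomial, algebraic multiplicity of λ = -1 is 4. From dim ker(B − (-1)·I) = 2, there are exactly 2 Jordan blocks for λ = -1.
Step 2 — from the minimal polynomial, the factor (x + 1)^3 tells us the largest block for λ = -1 has size 3.
Step 3 — with total size 4, 2 blocks, and largest block 3, the block sizes (in nonincreasing order) are [3, 1].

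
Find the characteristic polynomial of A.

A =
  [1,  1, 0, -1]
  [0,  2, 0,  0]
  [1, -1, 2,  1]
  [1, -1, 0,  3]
x^4 - 8*x^3 + 24*x^2 - 32*x + 16

Expanding det(x·I − A) (e.g. by cofactor expansion or by noting that A is similar to its Jordan form J, which has the same characteristic polynomial as A) gives
  χ_A(x) = x^4 - 8*x^3 + 24*x^2 - 32*x + 16
which factors as (x - 2)^4. The eigenvalues (with algebraic multiplicities) are λ = 2 with multiplicity 4.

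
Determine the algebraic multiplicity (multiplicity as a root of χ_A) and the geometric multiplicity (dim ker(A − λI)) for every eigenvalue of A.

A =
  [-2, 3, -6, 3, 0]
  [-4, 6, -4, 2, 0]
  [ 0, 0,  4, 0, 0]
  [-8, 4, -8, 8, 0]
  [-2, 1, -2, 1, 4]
λ = 4: alg = 5, geom = 4

Step 1 — factor the characteristic polynomial to read off the algebraic multiplicities:
  χ_A(x) = (x - 4)^5

Step 2 — compute geometric multiplicities via the rank-nullity identity g(λ) = n − rank(A − λI):
  rank(A − (4)·I) = 1, so dim ker(A − (4)·I) = n − 1 = 4

Summary:
  λ = 4: algebraic multiplicity = 5, geometric multiplicity = 4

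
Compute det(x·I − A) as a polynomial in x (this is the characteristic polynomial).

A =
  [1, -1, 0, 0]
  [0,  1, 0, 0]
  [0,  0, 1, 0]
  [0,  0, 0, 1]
x^4 - 4*x^3 + 6*x^2 - 4*x + 1

Expanding det(x·I − A) (e.g. by cofactor expansion or by noting that A is similar to its Jordan form J, which has the same characteristic polynomial as A) gives
  χ_A(x) = x^4 - 4*x^3 + 6*x^2 - 4*x + 1
which factors as (x - 1)^4. The eigenvalues (with algebraic multiplicities) are λ = 1 with multiplicity 4.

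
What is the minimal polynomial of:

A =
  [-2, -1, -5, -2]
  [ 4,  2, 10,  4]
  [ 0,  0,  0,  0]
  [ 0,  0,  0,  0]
x^2

The characteristic polynomial is χ_A(x) = x^4, so the eigenvalues are known. The minimal polynomial is
  m_A(x) = Π_λ (x − λ)^{k_λ}
where k_λ is the size of the *largest* Jordan block for λ (equivalently, the smallest k with (A − λI)^k v = 0 for every generalised eigenvector v of λ).

  λ = 0: largest Jordan block has size 2, contributing (x − 0)^2

So m_A(x) = x^2 = x^2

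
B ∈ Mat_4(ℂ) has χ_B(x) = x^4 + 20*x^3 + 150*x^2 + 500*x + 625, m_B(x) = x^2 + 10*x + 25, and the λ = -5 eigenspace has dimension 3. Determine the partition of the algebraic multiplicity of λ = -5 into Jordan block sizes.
Block sizes for λ = -5: [2, 1, 1]

Step 1 — from the characteristic polynomial, algebraic multiplicity of λ = -5 is 4. From dim ker(B − (-5)·I) = 3, there are exactly 3 Jordan blocks for λ = -5.
Step 2 — from the minimal polynomial, the factor (x + 5)^2 tells us the largest block for λ = -5 has size 2.
Step 3 — with total size 4, 3 blocks, and largest block 2, the block sizes (in nonincreasing order) are [2, 1, 1].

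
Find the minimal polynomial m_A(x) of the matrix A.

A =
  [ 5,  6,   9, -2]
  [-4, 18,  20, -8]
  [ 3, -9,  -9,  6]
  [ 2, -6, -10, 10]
x^3 - 18*x^2 + 108*x - 216

The characteristic polynomial is χ_A(x) = (x - 6)^4, so the eigenvalues are known. The minimal polynomial is
  m_A(x) = Π_λ (x − λ)^{k_λ}
where k_λ is the size of the *largest* Jordan block for λ (equivalently, the smallest k with (A − λI)^k v = 0 for every generalised eigenvector v of λ).

  λ = 6: largest Jordan block has size 3, contributing (x − 6)^3

So m_A(x) = (x - 6)^3 = x^3 - 18*x^2 + 108*x - 216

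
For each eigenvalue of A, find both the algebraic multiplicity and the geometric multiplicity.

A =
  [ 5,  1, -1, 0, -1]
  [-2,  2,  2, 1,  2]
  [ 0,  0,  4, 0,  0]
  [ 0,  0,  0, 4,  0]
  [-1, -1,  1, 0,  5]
λ = 4: alg = 5, geom = 3

Step 1 — factor the characteristic polynomial to read off the algebraic multiplicities:
  χ_A(x) = (x - 4)^5

Step 2 — compute geometric multiplicities via the rank-nullity identity g(λ) = n − rank(A − λI):
  rank(A − (4)·I) = 2, so dim ker(A − (4)·I) = n − 2 = 3

Summary:
  λ = 4: algebraic multiplicity = 5, geometric multiplicity = 3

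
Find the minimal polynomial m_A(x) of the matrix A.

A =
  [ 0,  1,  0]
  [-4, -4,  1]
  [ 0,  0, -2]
x^3 + 6*x^2 + 12*x + 8

The characteristic polynomial is χ_A(x) = (x + 2)^3, so the eigenvalues are known. The minimal polynomial is
  m_A(x) = Π_λ (x − λ)^{k_λ}
where k_λ is the size of the *largest* Jordan block for λ (equivalently, the smallest k with (A − λI)^k v = 0 for every generalised eigenvector v of λ).

  λ = -2: largest Jordan block has size 3, contributing (x + 2)^3

So m_A(x) = (x + 2)^3 = x^3 + 6*x^2 + 12*x + 8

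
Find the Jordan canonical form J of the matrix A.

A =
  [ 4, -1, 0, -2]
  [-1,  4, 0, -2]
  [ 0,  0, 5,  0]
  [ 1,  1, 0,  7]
J_2(5) ⊕ J_1(5) ⊕ J_1(5)

The characteristic polynomial is
  det(x·I − A) = x^4 - 20*x^3 + 150*x^2 - 500*x + 625 = (x - 5)^4

Eigenvalues and multiplicities (the geometric multiplicity of λ is n − rank(A − λI), which equals the number of Jordan blocks for λ):
  λ = 5: algebraic multiplicity = 4, geometric multiplicity = 3

Determining the block sizes for each eigenvalue:
  λ = 5: 3 blocks summing to 4 forces exactly one block of size 2 and the rest size 1 → block sizes [2, 1, 1]

Assembling the blocks gives a Jordan form
J =
  [5, 1, 0, 0]
  [0, 5, 0, 0]
  [0, 0, 5, 0]
  [0, 0, 0, 5]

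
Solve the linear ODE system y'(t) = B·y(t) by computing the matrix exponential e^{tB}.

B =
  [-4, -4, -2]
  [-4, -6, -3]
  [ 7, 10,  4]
e^{tB} =
  [3*t^2*exp(-2*t) - 2*t*exp(-2*t) + exp(-2*t), 2*t^2*exp(-2*t) - 4*t*exp(-2*t), 2*t^2*exp(-2*t) - 2*t*exp(-2*t)]
  [3*t^2*exp(-2*t)/2 - 4*t*exp(-2*t), t^2*exp(-2*t) - 4*t*exp(-2*t) + exp(-2*t), t^2*exp(-2*t) - 3*t*exp(-2*t)]
  [-6*t^2*exp(-2*t) + 7*t*exp(-2*t), -4*t^2*exp(-2*t) + 10*t*exp(-2*t), -4*t^2*exp(-2*t) + 6*t*exp(-2*t) + exp(-2*t)]

Strategy: write B = P · J · P⁻¹ where J is a Jordan canonical form, so e^{tB} = P · e^{tJ} · P⁻¹, and e^{tJ} can be computed block-by-block.

B has Jordan form
J =
  [-2,  1,  0]
  [ 0, -2,  1]
  [ 0,  0, -2]
(up to reordering of blocks).

Per-block formulas:
  For a 3×3 Jordan block J_3(-2): exp(t · J_3(-2)) = e^(-2t)·(I + t·N + (t^2/2)·N^2), where N is the 3×3 nilpotent shift.

After assembling e^{tJ} and conjugating by P, we get:

e^{tB} =
  [3*t^2*exp(-2*t) - 2*t*exp(-2*t) + exp(-2*t), 2*t^2*exp(-2*t) - 4*t*exp(-2*t), 2*t^2*exp(-2*t) - 2*t*exp(-2*t)]
  [3*t^2*exp(-2*t)/2 - 4*t*exp(-2*t), t^2*exp(-2*t) - 4*t*exp(-2*t) + exp(-2*t), t^2*exp(-2*t) - 3*t*exp(-2*t)]
  [-6*t^2*exp(-2*t) + 7*t*exp(-2*t), -4*t^2*exp(-2*t) + 10*t*exp(-2*t), -4*t^2*exp(-2*t) + 6*t*exp(-2*t) + exp(-2*t)]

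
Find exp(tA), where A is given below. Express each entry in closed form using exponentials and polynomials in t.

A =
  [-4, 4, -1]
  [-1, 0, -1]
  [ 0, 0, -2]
e^{tA} =
  [-2*t*exp(-2*t) + exp(-2*t), 4*t*exp(-2*t), -t^2*exp(-2*t) - t*exp(-2*t)]
  [-t*exp(-2*t), 2*t*exp(-2*t) + exp(-2*t), -t^2*exp(-2*t)/2 - t*exp(-2*t)]
  [0, 0, exp(-2*t)]

Strategy: write A = P · J · P⁻¹ where J is a Jordan canonical form, so e^{tA} = P · e^{tJ} · P⁻¹, and e^{tJ} can be computed block-by-block.

A has Jordan form
J =
  [-2,  1,  0]
  [ 0, -2,  1]
  [ 0,  0, -2]
(up to reordering of blocks).

Per-block formulas:
  For a 3×3 Jordan block J_3(-2): exp(t · J_3(-2)) = e^(-2t)·(I + t·N + (t^2/2)·N^2), where N is the 3×3 nilpotent shift.

After assembling e^{tJ} and conjugating by P, we get:

e^{tA} =
  [-2*t*exp(-2*t) + exp(-2*t), 4*t*exp(-2*t), -t^2*exp(-2*t) - t*exp(-2*t)]
  [-t*exp(-2*t), 2*t*exp(-2*t) + exp(-2*t), -t^2*exp(-2*t)/2 - t*exp(-2*t)]
  [0, 0, exp(-2*t)]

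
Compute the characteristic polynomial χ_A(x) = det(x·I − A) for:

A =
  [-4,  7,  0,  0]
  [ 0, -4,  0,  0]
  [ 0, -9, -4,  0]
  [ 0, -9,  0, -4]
x^4 + 16*x^3 + 96*x^2 + 256*x + 256

Expanding det(x·I − A) (e.g. by cofactor expansion or by noting that A is similar to its Jordan form J, which has the same characteristic polynomial as A) gives
  χ_A(x) = x^4 + 16*x^3 + 96*x^2 + 256*x + 256
which factors as (x + 4)^4. The eigenvalues (with algebraic multiplicities) are λ = -4 with multiplicity 4.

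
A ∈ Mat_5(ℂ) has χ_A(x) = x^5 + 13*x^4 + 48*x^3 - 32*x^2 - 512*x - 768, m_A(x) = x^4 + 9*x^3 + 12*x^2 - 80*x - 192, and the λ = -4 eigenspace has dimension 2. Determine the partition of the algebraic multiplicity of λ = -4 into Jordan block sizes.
Block sizes for λ = -4: [3, 1]

Step 1 — from the characteristic polynomial, algebraic multiplicity of λ = -4 is 4. From dim ker(A − (-4)·I) = 2, there are exactly 2 Jordan blocks for λ = -4.
Step 2 — from the minimal polynomial, the factor (x + 4)^3 tells us the largest block for λ = -4 has size 3.
Step 3 — with total size 4, 2 blocks, and largest block 3, the block sizes (in nonincreasing order) are [3, 1].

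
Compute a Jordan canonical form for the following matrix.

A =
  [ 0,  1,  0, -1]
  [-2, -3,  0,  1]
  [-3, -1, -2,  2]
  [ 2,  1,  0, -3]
J_2(-2) ⊕ J_2(-2)

The characteristic polynomial is
  det(x·I − A) = x^4 + 8*x^3 + 24*x^2 + 32*x + 16 = (x + 2)^4

Eigenvalues and multiplicities (the geometric multiplicity of λ is n − rank(A − λI), which equals the number of Jordan blocks for λ):
  λ = -2: algebraic multiplicity = 4, geometric multiplicity = 2

Determining the block sizes for each eigenvalue:
  λ = -2: with am = 4 and gm = 2, the partition is not yet determined (e.g. several partitions of 4 into 2 parts exist). Let N = A − (-2)·I. Computing rank(N^1) = 2, rank(N^2) = 0; the number of blocks of size ≥ j is rank(N^{j−1}) − rank(N^j), giving [2, 2]. So we have 2 block(s) of size 2 → block sizes [2, 2]

Assembling the blocks gives a Jordan form
J =
  [-2,  1,  0,  0]
  [ 0, -2,  0,  0]
  [ 0,  0, -2,  1]
  [ 0,  0,  0, -2]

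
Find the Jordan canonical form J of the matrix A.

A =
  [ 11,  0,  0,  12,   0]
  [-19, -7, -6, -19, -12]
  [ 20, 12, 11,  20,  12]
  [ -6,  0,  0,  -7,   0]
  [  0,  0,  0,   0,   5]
J_1(-1) ⊕ J_1(-1) ⊕ J_2(5) ⊕ J_1(5)

The characteristic polynomial is
  det(x·I − A) = x^5 - 13*x^4 + 46*x^3 + 10*x^2 - 175*x - 125 = (x - 5)^3*(x + 1)^2

Eigenvalues and multiplicities (the geometric multiplicity of λ is n − rank(A − λI), which equals the number of Jordan blocks for λ):
  λ = -1: algebraic multiplicity = 2, geometric multiplicity = 2
  λ = 5: algebraic multiplicity = 3, geometric multiplicity = 2

Determining the block sizes for each eigenvalue:
  λ = -1: gm = am = 2, so every block has size 1 → block sizes [1, 1]
  λ = 5: 2 blocks summing to 3 forces exactly one block of size 2 and the rest size 1 → block sizes [2, 1]

Assembling the blocks gives a Jordan form
J =
  [-1,  0, 0, 0, 0]
  [ 0, -1, 0, 0, 0]
  [ 0,  0, 5, 1, 0]
  [ 0,  0, 0, 5, 0]
  [ 0,  0, 0, 0, 5]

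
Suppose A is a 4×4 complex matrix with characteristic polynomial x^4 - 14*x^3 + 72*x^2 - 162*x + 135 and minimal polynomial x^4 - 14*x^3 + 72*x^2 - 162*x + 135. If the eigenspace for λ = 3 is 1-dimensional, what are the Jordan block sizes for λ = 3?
Block sizes for λ = 3: [3]

Step 1 — from the characteristic polynomial, algebraic multiplicity of λ = 3 is 3. From dim ker(A − (3)·I) = 1, there are exactly 1 Jordan blocks for λ = 3.
Step 2 — from the minimal polynomial, the factor (x − 3)^3 tells us the largest block for λ = 3 has size 3.
Step 3 — with total size 3, 1 blocks, and largest block 3, the block sizes (in nonincreasing order) are [3].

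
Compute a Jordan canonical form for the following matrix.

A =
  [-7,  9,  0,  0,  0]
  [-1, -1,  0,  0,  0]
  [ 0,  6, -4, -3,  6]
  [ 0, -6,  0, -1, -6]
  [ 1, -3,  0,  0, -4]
J_2(-4) ⊕ J_1(-4) ⊕ J_1(-4) ⊕ J_1(-1)

The characteristic polynomial is
  det(x·I − A) = x^5 + 17*x^4 + 112*x^3 + 352*x^2 + 512*x + 256 = (x + 1)*(x + 4)^4

Eigenvalues and multiplicities (the geometric multiplicity of λ is n − rank(A − λI), which equals the number of Jordan blocks for λ):
  λ = -4: algebraic multiplicity = 4, geometric multiplicity = 3
  λ = -1: algebraic multiplicity = 1, geometric multiplicity = 1

Determining the block sizes for each eigenvalue:
  λ = -4: 3 blocks summing to 4 forces exactly one block of size 2 and the rest size 1 → block sizes [2, 1, 1]
  λ = -1: one block (gm = 1), so the single block has size am = 1 → block sizes [1]

Assembling the blocks gives a Jordan form
J =
  [-4,  1,  0,  0,  0]
  [ 0, -4,  0,  0,  0]
  [ 0,  0, -4,  0,  0]
  [ 0,  0,  0, -4,  0]
  [ 0,  0,  0,  0, -1]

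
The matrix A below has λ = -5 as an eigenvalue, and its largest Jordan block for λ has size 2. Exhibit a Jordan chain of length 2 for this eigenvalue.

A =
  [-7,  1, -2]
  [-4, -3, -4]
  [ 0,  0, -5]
A Jordan chain for λ = -5 of length 2:
v_1 = (-2, -4, 0)ᵀ
v_2 = (1, 0, 0)ᵀ

Let N = A − (-5)·I. We want v_2 with N^2 v_2 = 0 but N^1 v_2 ≠ 0; then v_{j-1} := N · v_j for j = 2, …, 2.

Pick v_2 = (1, 0, 0)ᵀ.
Then v_1 = N · v_2 = (-2, -4, 0)ᵀ.

Sanity check: (A − (-5)·I) v_1 = (0, 0, 0)ᵀ = 0. ✓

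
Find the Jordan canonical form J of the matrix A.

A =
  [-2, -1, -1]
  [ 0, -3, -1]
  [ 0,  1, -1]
J_2(-2) ⊕ J_1(-2)

The characteristic polynomial is
  det(x·I − A) = x^3 + 6*x^2 + 12*x + 8 = (x + 2)^3

Eigenvalues and multiplicities (the geometric multiplicity of λ is n − rank(A − λI), which equals the number of Jordan blocks for λ):
  λ = -2: algebraic multiplicity = 3, geometric multiplicity = 2

Determining the block sizes for each eigenvalue:
  λ = -2: 2 blocks summing to 3 forces exactly one block of size 2 and the rest size 1 → block sizes [2, 1]

Assembling the blocks gives a Jordan form
J =
  [-2,  1,  0]
  [ 0, -2,  0]
  [ 0,  0, -2]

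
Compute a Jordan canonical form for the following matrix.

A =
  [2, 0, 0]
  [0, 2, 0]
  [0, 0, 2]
J_1(2) ⊕ J_1(2) ⊕ J_1(2)

The characteristic polynomial is
  det(x·I − A) = x^3 - 6*x^2 + 12*x - 8 = (x - 2)^3

Eigenvalues and multiplicities (the geometric multiplicity of λ is n − rank(A − λI), which equals the number of Jordan blocks for λ):
  λ = 2: algebraic multiplicity = 3, geometric multiplicity = 3

Determining the block sizes for each eigenvalue:
  λ = 2: gm = am = 3, so every block has size 1 → block sizes [1, 1, 1]

Assembling the blocks gives a Jordan form
J =
  [2, 0, 0]
  [0, 2, 0]
  [0, 0, 2]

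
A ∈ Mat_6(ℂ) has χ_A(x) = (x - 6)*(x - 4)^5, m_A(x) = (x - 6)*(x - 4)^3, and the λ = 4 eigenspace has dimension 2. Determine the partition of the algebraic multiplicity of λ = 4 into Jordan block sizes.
Block sizes for λ = 4: [3, 2]

Step 1 — from the characteristic polynomial, algebraic multiplicity of λ = 4 is 5. From dim ker(A − (4)·I) = 2, there are exactly 2 Jordan blocks for λ = 4.
Step 2 — from the minimal polynomial, the factor (x − 4)^3 tells us the largest block for λ = 4 has size 3.
Step 3 — with total size 5, 2 blocks, and largest block 3, the block sizes (in nonincreasing order) are [3, 2].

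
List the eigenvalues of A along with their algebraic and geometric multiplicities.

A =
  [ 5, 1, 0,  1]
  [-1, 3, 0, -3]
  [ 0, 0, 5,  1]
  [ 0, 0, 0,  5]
λ = 4: alg = 2, geom = 1; λ = 5: alg = 2, geom = 1

Step 1 — factor the characteristic polynomial to read off the algebraic multiplicities:
  χ_A(x) = (x - 5)^2*(x - 4)^2

Step 2 — compute geometric multiplicities via the rank-nullity identity g(λ) = n − rank(A − λI):
  rank(A − (4)·I) = 3, so dim ker(A − (4)·I) = n − 3 = 1
  rank(A − (5)·I) = 3, so dim ker(A − (5)·I) = n − 3 = 1

Summary:
  λ = 4: algebraic multiplicity = 2, geometric multiplicity = 1
  λ = 5: algebraic multiplicity = 2, geometric multiplicity = 1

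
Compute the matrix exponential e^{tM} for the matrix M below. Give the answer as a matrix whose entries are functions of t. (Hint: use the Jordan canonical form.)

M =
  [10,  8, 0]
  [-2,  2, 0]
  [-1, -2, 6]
e^{tM} =
  [4*t*exp(6*t) + exp(6*t), 8*t*exp(6*t), 0]
  [-2*t*exp(6*t), -4*t*exp(6*t) + exp(6*t), 0]
  [-t*exp(6*t), -2*t*exp(6*t), exp(6*t)]

Strategy: write M = P · J · P⁻¹ where J is a Jordan canonical form, so e^{tM} = P · e^{tJ} · P⁻¹, and e^{tJ} can be computed block-by-block.

M has Jordan form
J =
  [6, 1, 0]
  [0, 6, 0]
  [0, 0, 6]
(up to reordering of blocks).

Per-block formulas:
  For a 1×1 block at λ = 6: exp(t · [6]) = [e^(6t)].
  For a 2×2 Jordan block J_2(6): exp(t · J_2(6)) = e^(6t)·(I + t·N), where N is the 2×2 nilpotent shift.

After assembling e^{tJ} and conjugating by P, we get:

e^{tM} =
  [4*t*exp(6*t) + exp(6*t), 8*t*exp(6*t), 0]
  [-2*t*exp(6*t), -4*t*exp(6*t) + exp(6*t), 0]
  [-t*exp(6*t), -2*t*exp(6*t), exp(6*t)]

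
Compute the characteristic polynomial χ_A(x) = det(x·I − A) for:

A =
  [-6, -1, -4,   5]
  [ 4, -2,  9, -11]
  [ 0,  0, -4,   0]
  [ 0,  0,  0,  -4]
x^4 + 16*x^3 + 96*x^2 + 256*x + 256

Expanding det(x·I − A) (e.g. by cofactor expansion or by noting that A is similar to its Jordan form J, which has the same characteristic polynomial as A) gives
  χ_A(x) = x^4 + 16*x^3 + 96*x^2 + 256*x + 256
which factors as (x + 4)^4. The eigenvalues (with algebraic multiplicities) are λ = -4 with multiplicity 4.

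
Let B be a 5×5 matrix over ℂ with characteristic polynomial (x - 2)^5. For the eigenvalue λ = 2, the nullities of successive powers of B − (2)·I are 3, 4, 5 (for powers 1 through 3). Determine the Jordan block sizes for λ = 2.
Block sizes for λ = 2: [3, 1, 1]

From the dimensions of kernels of powers, the number of Jordan blocks of size at least j is d_j − d_{j−1} where d_j = dim ker(N^j) (with d_0 = 0). Computing the differences gives [3, 1, 1].
The number of blocks of size exactly k is (#blocks of size ≥ k) − (#blocks of size ≥ k + 1), so the partition is: 2 block(s) of size 1, 1 block(s) of size 3.
In nonincreasing order the block sizes are [3, 1, 1].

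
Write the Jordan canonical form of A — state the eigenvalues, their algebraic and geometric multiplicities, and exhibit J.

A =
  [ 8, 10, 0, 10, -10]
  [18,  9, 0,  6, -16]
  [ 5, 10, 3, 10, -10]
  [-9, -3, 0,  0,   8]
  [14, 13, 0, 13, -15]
J_2(-2) ⊕ J_1(3) ⊕ J_1(3) ⊕ J_1(3)

The characteristic polynomial is
  det(x·I − A) = x^5 - 5*x^4 - 5*x^3 + 45*x^2 - 108 = (x - 3)^3*(x + 2)^2

Eigenvalues and multiplicities (the geometric multiplicity of λ is n − rank(A − λI), which equals the number of Jordan blocks for λ):
  λ = -2: algebraic multiplicity = 2, geometric multiplicity = 1
  λ = 3: algebraic multiplicity = 3, geometric multiplicity = 3

Determining the block sizes for each eigenvalue:
  λ = -2: one block (gm = 1), so the single block has size am = 2 → block sizes [2]
  λ = 3: gm = am = 3, so every block has size 1 → block sizes [1, 1, 1]

Assembling the blocks gives a Jordan form
J =
  [-2,  1, 0, 0, 0]
  [ 0, -2, 0, 0, 0]
  [ 0,  0, 3, 0, 0]
  [ 0,  0, 0, 3, 0]
  [ 0,  0, 0, 0, 3]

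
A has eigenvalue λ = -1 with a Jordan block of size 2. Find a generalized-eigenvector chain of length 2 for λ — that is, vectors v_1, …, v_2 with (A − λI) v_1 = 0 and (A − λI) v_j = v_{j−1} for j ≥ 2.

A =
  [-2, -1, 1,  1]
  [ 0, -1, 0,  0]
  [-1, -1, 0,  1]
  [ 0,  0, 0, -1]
A Jordan chain for λ = -1 of length 2:
v_1 = (-1, 0, -1, 0)ᵀ
v_2 = (1, 0, 0, 0)ᵀ

Let N = A − (-1)·I. We want v_2 with N^2 v_2 = 0 but N^1 v_2 ≠ 0; then v_{j-1} := N · v_j for j = 2, …, 2.

Pick v_2 = (1, 0, 0, 0)ᵀ.
Then v_1 = N · v_2 = (-1, 0, -1, 0)ᵀ.

Sanity check: (A − (-1)·I) v_1 = (0, 0, 0, 0)ᵀ = 0. ✓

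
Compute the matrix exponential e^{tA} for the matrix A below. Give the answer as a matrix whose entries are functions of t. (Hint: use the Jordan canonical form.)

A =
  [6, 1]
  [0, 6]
e^{tA} =
  [exp(6*t), t*exp(6*t)]
  [0, exp(6*t)]

Strategy: write A = P · J · P⁻¹ where J is a Jordan canonical form, so e^{tA} = P · e^{tJ} · P⁻¹, and e^{tJ} can be computed block-by-block.

A has Jordan form
J =
  [6, 1]
  [0, 6]
(up to reordering of blocks).

Per-block formulas:
  For a 2×2 Jordan block J_2(6): exp(t · J_2(6)) = e^(6t)·(I + t·N), where N is the 2×2 nilpotent shift.

After assembling e^{tJ} and conjugating by P, we get:

e^{tA} =
  [exp(6*t), t*exp(6*t)]
  [0, exp(6*t)]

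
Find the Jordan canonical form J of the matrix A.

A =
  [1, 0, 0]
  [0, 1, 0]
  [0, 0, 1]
J_1(1) ⊕ J_1(1) ⊕ J_1(1)

The characteristic polynomial is
  det(x·I − A) = x^3 - 3*x^2 + 3*x - 1 = (x - 1)^3

Eigenvalues and multiplicities (the geometric multiplicity of λ is n − rank(A − λI), which equals the number of Jordan blocks for λ):
  λ = 1: algebraic multiplicity = 3, geometric multiplicity = 3

Determining the block sizes for each eigenvalue:
  λ = 1: gm = am = 3, so every block has size 1 → block sizes [1, 1, 1]

Assembling the blocks gives a Jordan form
J =
  [1, 0, 0]
  [0, 1, 0]
  [0, 0, 1]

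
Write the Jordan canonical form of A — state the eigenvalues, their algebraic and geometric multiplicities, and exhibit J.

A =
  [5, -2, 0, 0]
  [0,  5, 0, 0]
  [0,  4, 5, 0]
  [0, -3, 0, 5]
J_2(5) ⊕ J_1(5) ⊕ J_1(5)

The characteristic polynomial is
  det(x·I − A) = x^4 - 20*x^3 + 150*x^2 - 500*x + 625 = (x - 5)^4

Eigenvalues and multiplicities (the geometric multiplicity of λ is n − rank(A − λI), which equals the number of Jordan blocks for λ):
  λ = 5: algebraic multiplicity = 4, geometric multiplicity = 3

Determining the block sizes for each eigenvalue:
  λ = 5: 3 blocks summing to 4 forces exactly one block of size 2 and the rest size 1 → block sizes [2, 1, 1]

Assembling the blocks gives a Jordan form
J =
  [5, 1, 0, 0]
  [0, 5, 0, 0]
  [0, 0, 5, 0]
  [0, 0, 0, 5]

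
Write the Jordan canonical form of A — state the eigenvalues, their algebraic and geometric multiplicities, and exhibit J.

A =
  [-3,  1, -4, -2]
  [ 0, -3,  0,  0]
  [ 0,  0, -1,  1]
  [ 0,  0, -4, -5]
J_2(-3) ⊕ J_2(-3)

The characteristic polynomial is
  det(x·I − A) = x^4 + 12*x^3 + 54*x^2 + 108*x + 81 = (x + 3)^4

Eigenvalues and multiplicities (the geometric multiplicity of λ is n − rank(A − λI), which equals the number of Jordan blocks for λ):
  λ = -3: algebraic multiplicity = 4, geometric multiplicity = 2

Determining the block sizes for each eigenvalue:
  λ = -3: with am = 4 and gm = 2, the partition is not yet determined (e.g. several partitions of 4 into 2 parts exist). Let N = A − (-3)·I. Computing rank(N^1) = 2, rank(N^2) = 0; the number of blocks of size ≥ j is rank(N^{j−1}) − rank(N^j), giving [2, 2]. So we have 2 block(s) of size 2 → block sizes [2, 2]

Assembling the blocks gives a Jordan form
J =
  [-3,  1,  0,  0]
  [ 0, -3,  0,  0]
  [ 0,  0, -3,  1]
  [ 0,  0,  0, -3]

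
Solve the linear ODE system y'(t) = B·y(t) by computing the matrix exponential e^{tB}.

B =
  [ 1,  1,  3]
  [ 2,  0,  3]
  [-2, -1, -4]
e^{tB} =
  [2*t*exp(-t) + exp(-t), t*exp(-t), 3*t*exp(-t)]
  [2*t*exp(-t), t*exp(-t) + exp(-t), 3*t*exp(-t)]
  [-2*t*exp(-t), -t*exp(-t), -3*t*exp(-t) + exp(-t)]

Strategy: write B = P · J · P⁻¹ where J is a Jordan canonical form, so e^{tB} = P · e^{tJ} · P⁻¹, and e^{tJ} can be computed block-by-block.

B has Jordan form
J =
  [-1,  1,  0]
  [ 0, -1,  0]
  [ 0,  0, -1]
(up to reordering of blocks).

Per-block formulas:
  For a 1×1 block at λ = -1: exp(t · [-1]) = [e^(-1t)].
  For a 2×2 Jordan block J_2(-1): exp(t · J_2(-1)) = e^(-1t)·(I + t·N), where N is the 2×2 nilpotent shift.

After assembling e^{tJ} and conjugating by P, we get:

e^{tB} =
  [2*t*exp(-t) + exp(-t), t*exp(-t), 3*t*exp(-t)]
  [2*t*exp(-t), t*exp(-t) + exp(-t), 3*t*exp(-t)]
  [-2*t*exp(-t), -t*exp(-t), -3*t*exp(-t) + exp(-t)]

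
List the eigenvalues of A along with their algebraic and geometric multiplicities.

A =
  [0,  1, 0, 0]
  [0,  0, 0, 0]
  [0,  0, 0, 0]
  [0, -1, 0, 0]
λ = 0: alg = 4, geom = 3

Step 1 — factor the characteristic polynomial to read off the algebraic multiplicities:
  χ_A(x) = x^4

Step 2 — compute geometric multiplicities via the rank-nullity identity g(λ) = n − rank(A − λI):
  rank(A − (0)·I) = 1, so dim ker(A − (0)·I) = n − 1 = 3

Summary:
  λ = 0: algebraic multiplicity = 4, geometric multiplicity = 3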